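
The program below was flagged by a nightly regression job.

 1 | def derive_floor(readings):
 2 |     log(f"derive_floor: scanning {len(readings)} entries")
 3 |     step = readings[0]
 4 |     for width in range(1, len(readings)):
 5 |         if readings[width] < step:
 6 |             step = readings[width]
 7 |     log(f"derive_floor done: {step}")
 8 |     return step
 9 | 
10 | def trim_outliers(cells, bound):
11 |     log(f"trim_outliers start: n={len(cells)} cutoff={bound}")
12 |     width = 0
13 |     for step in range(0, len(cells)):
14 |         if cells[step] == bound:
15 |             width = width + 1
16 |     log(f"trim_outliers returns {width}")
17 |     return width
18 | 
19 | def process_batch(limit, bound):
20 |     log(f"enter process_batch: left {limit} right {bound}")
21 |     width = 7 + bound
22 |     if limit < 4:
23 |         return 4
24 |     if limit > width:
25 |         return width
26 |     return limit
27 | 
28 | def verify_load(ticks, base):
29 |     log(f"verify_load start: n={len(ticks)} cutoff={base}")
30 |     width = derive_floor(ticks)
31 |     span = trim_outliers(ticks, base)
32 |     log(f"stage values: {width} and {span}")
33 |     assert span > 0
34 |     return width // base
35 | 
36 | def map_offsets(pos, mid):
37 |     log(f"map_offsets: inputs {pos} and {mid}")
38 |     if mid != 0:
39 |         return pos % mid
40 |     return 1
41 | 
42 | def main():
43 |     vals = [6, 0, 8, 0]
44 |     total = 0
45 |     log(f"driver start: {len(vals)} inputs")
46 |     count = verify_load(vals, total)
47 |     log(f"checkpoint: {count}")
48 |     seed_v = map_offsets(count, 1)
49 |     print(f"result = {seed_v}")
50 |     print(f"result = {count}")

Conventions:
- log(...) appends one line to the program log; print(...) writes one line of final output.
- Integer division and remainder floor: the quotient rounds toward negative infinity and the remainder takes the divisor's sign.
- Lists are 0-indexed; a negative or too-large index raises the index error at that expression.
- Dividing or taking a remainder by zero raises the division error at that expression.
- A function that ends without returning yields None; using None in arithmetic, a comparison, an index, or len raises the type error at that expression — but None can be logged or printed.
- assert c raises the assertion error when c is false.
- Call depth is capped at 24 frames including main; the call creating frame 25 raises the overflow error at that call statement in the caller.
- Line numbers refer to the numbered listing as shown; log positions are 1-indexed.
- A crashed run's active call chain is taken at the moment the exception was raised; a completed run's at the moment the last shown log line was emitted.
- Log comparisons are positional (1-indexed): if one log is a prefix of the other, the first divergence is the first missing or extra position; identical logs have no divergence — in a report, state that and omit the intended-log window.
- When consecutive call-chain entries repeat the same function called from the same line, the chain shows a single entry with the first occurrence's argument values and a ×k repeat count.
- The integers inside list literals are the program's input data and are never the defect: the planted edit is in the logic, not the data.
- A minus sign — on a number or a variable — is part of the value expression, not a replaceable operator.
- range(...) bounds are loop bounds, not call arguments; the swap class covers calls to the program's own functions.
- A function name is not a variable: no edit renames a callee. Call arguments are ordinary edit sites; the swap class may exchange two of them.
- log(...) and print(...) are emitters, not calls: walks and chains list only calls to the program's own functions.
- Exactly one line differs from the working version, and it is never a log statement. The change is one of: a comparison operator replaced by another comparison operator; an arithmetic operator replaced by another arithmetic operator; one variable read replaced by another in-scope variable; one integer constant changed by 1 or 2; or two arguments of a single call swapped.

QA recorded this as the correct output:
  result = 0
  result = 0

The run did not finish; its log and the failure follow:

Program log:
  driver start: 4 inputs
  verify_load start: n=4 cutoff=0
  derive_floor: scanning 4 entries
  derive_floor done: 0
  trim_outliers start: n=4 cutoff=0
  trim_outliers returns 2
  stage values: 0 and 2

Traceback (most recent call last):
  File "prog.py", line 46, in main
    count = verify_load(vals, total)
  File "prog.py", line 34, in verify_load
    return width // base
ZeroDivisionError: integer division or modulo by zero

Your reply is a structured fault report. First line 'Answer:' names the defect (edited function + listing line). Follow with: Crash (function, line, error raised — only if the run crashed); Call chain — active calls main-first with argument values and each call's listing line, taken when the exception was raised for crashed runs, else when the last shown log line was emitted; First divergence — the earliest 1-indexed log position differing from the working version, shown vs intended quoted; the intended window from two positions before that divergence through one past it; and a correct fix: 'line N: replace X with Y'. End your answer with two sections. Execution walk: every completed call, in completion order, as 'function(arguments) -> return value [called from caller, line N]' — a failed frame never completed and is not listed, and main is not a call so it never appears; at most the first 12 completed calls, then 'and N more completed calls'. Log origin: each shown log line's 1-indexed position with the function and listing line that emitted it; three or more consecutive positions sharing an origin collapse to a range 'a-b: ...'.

Answer: the defect is in verify_load at line 34.
Key fact: After 7 matching log lines the faulty run goes silent, while the working version continues with 'checkpoint: 0'.
Crash: verify_load, line 34, ZeroDivisionError.
Call chain: main -> verify_load([6, 0, 8, 0], 0) (called at line 46).
First divergence: position 8 — after 7 matching lines the faulty run goes silent; intended next line 'checkpoint: 0'.
Intended log window:
  6: trim_outliers returns 2
  7: stage values: 0 and 2
  8: checkpoint: 0
  9: map_offsets: inputs 0 and 1
Execution walk:
  derive_floor([6, 0, 8, 0]) -> 0  [called from verify_load, line 30]
  trim_outliers([6, 0, 8, 0], 0) -> 2  [called from verify_load, line 31]
Log line origins:
  1: logged in main at line 45
  2: logged in verify_load at line 29
  3: logged in derive_floor at line 2
  4: logged in derive_floor at line 7
  5: logged in trim_outliers at line 11
  6: logged in trim_outliers at line 16
  7: logged in verify_load at line 32
A correct fix: line 34: replace `base` with `span`.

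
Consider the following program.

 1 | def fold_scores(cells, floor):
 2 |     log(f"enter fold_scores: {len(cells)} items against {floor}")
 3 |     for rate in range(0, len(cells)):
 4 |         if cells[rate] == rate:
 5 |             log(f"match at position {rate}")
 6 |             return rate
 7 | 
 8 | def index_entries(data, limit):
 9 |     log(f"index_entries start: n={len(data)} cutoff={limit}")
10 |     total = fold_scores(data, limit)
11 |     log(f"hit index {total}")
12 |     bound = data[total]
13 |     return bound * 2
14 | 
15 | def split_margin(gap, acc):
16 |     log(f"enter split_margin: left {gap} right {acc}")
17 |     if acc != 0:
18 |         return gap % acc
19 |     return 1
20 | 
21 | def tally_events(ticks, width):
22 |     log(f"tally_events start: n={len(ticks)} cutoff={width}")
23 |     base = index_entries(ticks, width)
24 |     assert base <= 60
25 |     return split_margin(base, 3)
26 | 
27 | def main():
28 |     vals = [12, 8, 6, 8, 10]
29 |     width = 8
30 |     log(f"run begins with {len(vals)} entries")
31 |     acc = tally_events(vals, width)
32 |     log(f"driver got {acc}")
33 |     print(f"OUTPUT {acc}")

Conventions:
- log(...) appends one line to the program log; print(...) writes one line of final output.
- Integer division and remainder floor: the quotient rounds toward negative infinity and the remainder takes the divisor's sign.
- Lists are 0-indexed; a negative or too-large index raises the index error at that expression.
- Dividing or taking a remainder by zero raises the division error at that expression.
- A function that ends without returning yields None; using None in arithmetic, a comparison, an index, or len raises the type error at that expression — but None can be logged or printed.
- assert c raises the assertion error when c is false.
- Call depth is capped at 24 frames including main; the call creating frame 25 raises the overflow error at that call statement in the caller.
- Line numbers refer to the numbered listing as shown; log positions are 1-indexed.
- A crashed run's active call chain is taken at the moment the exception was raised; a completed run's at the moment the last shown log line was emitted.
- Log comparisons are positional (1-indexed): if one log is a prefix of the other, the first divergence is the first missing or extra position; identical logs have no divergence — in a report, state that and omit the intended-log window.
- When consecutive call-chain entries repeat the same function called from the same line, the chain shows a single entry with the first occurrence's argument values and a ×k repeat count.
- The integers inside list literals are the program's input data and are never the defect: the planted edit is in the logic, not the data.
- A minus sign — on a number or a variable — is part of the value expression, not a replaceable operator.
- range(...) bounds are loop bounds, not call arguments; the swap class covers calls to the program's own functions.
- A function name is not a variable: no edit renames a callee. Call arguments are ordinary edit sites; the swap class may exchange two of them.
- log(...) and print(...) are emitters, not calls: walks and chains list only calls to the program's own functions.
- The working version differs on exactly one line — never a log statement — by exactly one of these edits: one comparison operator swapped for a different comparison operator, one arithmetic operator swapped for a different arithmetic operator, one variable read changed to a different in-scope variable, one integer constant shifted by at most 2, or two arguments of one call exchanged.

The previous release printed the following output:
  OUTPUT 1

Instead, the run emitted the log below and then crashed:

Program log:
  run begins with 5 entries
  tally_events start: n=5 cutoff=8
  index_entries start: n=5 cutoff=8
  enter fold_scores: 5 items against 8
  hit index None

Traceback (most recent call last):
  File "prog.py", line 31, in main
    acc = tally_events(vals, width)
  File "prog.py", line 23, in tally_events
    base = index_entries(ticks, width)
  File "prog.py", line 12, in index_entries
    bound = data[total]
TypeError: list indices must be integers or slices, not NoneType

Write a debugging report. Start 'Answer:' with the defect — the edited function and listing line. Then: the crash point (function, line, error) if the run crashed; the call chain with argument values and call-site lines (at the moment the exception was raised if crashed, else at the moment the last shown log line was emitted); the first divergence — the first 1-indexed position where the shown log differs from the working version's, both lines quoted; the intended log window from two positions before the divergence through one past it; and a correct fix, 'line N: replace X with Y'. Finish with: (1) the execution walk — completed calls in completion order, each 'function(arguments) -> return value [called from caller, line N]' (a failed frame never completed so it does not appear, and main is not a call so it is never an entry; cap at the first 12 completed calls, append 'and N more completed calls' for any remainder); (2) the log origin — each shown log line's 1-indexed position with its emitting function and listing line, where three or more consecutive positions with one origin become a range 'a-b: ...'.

Answer: the defect is in fold_scores at line 4.
The tell: Log line 5 is where behavior first shows: 'hit index None' appears instead of 'match at position 1'.
Crash: index_entries, line 12, TypeError.
Call chain: main -> tally_events([12, 8, 6, 8, 10], 8) (called at line 31) -> index_entries([12, 8, 6, 8, 10], 8) (called at line 23).
First divergence: position 5 — the shown line 'hit index None' should read 'match at position 1'.
Intended log window:
  3: index_entries start: n=5 cutoff=8
  4: enter fold_scores: 5 items against 8
  5: match at position 1
  6: hit index 1
Execution walk:
  fold_scores([12, 8, 6, 8, 10], 8) -> None  [called from index_entries, line 10]
Origin of each log line:
  1 — main, line 30
  2 — tally_events, line 22
  3 — index_entries, line 9
  4 — fold_scores, line 2
  5 — index_entries, line 11
A correct fix: line 4: replace `cells[rate] == rate` with `cells[rate] == floor`.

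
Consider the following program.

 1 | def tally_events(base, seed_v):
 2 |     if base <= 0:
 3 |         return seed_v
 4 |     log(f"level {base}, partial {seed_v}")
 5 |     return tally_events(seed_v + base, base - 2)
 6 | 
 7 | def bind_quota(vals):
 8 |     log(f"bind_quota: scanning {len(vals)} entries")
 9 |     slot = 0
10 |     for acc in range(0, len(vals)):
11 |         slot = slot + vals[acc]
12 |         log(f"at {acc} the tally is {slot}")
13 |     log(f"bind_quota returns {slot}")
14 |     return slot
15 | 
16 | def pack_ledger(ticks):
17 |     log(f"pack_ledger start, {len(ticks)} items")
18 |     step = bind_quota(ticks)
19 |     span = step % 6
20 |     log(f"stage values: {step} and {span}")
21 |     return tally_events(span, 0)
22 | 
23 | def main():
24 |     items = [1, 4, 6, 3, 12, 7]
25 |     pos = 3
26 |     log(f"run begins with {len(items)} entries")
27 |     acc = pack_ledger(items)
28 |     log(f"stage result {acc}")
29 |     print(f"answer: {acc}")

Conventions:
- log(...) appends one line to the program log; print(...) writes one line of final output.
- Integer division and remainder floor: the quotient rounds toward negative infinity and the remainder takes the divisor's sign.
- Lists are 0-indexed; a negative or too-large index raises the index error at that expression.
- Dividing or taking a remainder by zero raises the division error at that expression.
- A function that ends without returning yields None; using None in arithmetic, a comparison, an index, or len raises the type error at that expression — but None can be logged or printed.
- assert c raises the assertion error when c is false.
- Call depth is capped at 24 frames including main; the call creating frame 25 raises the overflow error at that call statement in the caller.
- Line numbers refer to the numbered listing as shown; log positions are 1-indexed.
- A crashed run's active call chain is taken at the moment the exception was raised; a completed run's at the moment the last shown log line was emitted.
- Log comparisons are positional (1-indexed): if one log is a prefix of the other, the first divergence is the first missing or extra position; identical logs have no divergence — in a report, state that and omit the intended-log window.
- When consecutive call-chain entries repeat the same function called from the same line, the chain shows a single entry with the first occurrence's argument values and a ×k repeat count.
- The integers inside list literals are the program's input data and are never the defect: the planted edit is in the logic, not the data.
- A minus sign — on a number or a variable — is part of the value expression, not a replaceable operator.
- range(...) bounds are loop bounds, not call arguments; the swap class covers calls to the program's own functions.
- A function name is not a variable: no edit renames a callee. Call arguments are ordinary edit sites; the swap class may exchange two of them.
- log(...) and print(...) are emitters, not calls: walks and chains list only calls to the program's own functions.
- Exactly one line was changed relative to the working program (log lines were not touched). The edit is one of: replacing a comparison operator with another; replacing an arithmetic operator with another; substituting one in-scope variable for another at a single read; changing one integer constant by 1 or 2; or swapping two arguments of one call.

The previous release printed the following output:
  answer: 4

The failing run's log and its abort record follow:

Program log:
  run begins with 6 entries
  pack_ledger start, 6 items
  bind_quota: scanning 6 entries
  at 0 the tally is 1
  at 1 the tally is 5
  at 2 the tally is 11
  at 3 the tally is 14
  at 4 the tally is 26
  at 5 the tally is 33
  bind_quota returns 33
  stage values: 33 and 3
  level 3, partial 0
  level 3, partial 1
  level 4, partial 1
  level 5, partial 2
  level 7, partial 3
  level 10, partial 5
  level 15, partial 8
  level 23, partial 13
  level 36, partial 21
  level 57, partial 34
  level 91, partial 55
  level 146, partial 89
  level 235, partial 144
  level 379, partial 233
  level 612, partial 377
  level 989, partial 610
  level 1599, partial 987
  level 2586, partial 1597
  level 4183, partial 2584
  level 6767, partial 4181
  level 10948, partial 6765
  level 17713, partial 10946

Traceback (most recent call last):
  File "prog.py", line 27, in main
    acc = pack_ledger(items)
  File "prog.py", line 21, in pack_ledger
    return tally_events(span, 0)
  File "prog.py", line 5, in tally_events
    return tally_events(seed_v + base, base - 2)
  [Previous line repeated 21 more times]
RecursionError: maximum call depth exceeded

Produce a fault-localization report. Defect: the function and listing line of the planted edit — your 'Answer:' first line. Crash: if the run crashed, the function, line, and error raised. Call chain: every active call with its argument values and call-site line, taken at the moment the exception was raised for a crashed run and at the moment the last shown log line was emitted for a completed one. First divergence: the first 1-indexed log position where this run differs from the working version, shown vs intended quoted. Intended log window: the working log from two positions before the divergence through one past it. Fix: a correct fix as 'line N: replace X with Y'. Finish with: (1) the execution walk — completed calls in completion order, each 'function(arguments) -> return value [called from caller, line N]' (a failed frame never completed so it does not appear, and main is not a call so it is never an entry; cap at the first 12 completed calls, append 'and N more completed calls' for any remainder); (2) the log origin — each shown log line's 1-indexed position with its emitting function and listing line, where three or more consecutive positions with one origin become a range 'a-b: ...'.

Answer: the defect is in tally_events at line 5.
Key fact: At log position 13 the runs split — shown 'level 3, partial 1', but the working version logs 'level 1, partial 3'.
Crash: tally_events, line 5, RecursionError.
Call chain: main -> pack_ledger([1, 4, 6, 3, 12, 7]) (called at line 27) -> tally_events(3, 0) (called at line 21) -> tally_events(3, 1) (called at line 5) ×21.
First divergence: position 13 — shown 'level 3, partial 1', intended 'level 1, partial 3'.
Intended log window:
  11: stage values: 33 and 3
  12: level 3, partial 0
  13: level 1, partial 3
  14: stage result 4
Execution walk:
  bind_quota([1, 4, 6, 3, 12, 7]) -> 33  [called from pack_ledger, line 18]
Origin of each log line:
  1: from main, line 26
  2: from pack_ledger, line 17
  3: from bind_quota, line 8
  4-9: from bind_quota, line 12
  10: from bind_quota, line 13
  11: from pack_ledger, line 20
  12-33: from tally_events, line 4
A correct fix: line 5: replace `tally_events(seed_v + base, base - 2)` with `tally_events(base - 2, seed_v + base)`.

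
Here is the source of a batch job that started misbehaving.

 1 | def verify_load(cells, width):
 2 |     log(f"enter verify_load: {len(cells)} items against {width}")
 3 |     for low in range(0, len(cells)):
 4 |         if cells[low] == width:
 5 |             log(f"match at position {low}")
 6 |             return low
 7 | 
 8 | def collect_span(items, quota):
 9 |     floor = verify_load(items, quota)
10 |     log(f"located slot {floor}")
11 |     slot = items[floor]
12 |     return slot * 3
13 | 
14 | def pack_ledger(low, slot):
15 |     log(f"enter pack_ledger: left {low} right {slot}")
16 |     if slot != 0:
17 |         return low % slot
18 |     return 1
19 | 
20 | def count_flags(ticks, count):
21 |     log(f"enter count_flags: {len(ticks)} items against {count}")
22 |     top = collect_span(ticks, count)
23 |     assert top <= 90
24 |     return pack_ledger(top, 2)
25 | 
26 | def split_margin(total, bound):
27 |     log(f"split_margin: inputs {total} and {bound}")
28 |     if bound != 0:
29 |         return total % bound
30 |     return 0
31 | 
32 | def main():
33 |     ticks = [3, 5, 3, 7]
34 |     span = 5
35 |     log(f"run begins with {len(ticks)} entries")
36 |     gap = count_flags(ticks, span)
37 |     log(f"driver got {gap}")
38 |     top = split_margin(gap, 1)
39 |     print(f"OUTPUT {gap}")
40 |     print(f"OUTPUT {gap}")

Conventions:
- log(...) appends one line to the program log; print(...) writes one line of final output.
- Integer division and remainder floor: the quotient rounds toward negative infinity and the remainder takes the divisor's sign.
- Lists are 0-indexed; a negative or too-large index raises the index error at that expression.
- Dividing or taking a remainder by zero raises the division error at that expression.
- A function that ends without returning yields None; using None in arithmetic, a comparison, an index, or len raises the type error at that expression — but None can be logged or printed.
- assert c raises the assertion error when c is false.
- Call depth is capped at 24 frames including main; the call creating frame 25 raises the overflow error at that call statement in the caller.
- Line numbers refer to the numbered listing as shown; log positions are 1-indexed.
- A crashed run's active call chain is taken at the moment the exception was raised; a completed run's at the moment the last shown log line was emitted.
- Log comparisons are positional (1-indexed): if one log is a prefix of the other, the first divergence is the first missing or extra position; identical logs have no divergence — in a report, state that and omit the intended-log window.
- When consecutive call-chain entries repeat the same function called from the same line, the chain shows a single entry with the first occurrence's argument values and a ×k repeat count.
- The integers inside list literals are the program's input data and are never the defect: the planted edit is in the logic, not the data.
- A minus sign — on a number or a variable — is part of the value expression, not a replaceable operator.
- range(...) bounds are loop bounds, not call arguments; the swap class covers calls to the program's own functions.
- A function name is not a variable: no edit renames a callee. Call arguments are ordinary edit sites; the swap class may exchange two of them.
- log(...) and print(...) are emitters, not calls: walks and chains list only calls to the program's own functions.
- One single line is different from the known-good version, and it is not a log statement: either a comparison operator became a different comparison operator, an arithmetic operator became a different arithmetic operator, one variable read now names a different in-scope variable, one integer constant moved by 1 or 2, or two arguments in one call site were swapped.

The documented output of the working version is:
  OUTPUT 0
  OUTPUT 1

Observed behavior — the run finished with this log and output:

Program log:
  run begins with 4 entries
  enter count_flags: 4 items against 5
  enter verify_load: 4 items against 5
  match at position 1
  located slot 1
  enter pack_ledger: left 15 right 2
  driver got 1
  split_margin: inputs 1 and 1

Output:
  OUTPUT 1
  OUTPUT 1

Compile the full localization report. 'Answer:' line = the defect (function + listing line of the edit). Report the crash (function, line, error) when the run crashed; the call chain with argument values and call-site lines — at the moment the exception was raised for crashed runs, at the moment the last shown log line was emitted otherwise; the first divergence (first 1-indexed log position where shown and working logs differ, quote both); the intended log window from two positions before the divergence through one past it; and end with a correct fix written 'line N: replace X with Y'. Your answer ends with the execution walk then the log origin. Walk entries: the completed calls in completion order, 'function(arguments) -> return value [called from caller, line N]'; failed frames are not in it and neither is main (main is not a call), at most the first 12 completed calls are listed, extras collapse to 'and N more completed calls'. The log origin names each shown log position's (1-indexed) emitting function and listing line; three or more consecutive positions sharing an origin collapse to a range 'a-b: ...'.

Answer: the defect is in main at line 39.
Key fact: Every logged value matches the working version; the printed result is what differs.
Call chain: main -> split_margin(1, 1) (called at line 38).
First divergence: none — the logs agree in full.
Execution walk:
  verify_load([3, 5, 3, 7], 5) -> 1  [called from collect_span, line 9]
  collect_span([3, 5, 3, 7], 5) -> 15  [called from count_flags, line 22]
  pack_ledger(15, 2) -> 1  [called from count_flags, line 24]
  count_flags([3, 5, 3, 7], 5) -> 1  [called from main, line 36]
  split_margin(1, 1) -> 0  [called from main, line 38]
Origin of each log line:
  1: emitted by main (line 35)
  2: emitted by count_flags (line 21)
  3: emitted by verify_load (line 2)
  4: emitted by verify_load (line 5)
  5: emitted by collect_span (line 10)
  6: emitted by pack_ledger (line 15)
  7: emitted by main (line 37)
  8: emitted by split_margin (line 27)
A correct fix: line 39: replace `gap` with `top`.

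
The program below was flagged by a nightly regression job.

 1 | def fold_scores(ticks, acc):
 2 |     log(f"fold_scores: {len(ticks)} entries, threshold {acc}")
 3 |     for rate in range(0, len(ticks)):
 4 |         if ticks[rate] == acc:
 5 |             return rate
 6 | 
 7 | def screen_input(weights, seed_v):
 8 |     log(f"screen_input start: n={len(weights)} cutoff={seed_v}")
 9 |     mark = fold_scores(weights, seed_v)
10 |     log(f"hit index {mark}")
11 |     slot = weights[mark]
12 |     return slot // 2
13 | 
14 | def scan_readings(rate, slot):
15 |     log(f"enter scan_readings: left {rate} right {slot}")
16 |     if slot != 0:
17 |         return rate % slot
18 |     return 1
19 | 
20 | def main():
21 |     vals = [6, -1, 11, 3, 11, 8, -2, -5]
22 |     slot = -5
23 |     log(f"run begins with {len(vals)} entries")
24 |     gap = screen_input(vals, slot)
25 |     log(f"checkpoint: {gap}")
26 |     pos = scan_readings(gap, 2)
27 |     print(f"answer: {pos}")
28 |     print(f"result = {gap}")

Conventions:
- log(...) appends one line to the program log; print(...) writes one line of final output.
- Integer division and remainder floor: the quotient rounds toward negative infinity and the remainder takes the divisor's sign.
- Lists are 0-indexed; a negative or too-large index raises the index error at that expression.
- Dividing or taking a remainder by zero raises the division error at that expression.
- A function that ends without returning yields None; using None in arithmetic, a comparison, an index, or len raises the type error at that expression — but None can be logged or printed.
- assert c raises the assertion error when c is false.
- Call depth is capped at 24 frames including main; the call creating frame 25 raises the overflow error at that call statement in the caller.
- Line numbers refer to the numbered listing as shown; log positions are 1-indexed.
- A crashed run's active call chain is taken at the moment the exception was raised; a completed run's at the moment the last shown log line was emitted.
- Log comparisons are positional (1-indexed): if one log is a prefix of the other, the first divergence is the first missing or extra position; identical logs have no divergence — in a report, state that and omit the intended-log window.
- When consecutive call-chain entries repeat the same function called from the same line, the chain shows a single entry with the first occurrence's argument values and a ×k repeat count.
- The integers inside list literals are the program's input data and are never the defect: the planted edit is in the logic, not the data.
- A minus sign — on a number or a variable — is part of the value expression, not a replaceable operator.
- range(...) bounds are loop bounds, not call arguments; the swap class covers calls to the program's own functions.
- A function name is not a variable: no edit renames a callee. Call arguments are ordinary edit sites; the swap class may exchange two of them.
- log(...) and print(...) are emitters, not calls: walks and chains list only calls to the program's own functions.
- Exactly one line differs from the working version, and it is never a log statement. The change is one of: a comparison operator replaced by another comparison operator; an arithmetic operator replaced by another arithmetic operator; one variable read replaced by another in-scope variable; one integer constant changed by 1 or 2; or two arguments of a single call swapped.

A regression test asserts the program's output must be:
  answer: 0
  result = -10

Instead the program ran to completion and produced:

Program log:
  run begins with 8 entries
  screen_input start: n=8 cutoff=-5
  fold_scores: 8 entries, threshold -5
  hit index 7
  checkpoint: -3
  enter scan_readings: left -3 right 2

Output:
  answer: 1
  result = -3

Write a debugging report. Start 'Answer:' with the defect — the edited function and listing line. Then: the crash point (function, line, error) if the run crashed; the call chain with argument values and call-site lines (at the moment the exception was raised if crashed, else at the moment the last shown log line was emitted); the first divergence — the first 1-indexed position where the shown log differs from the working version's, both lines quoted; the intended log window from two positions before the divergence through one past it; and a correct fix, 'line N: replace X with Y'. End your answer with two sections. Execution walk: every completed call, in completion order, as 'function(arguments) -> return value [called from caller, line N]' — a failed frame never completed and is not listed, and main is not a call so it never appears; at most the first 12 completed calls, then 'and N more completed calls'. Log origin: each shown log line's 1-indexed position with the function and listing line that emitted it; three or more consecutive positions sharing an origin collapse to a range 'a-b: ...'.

Answer: the defect is in screen_input at line 12.
Core observation: Log line 5 is where behavior first shows: 'checkpoint: -3' appears instead of 'checkpoint: -10'.
Call chain: main -> scan_readings(-3, 2) (called at line 26).
First divergence: position 5 — shown 'checkpoint: -3', intended 'checkpoint: -10'.
Intended log window:
  3: fold_scores: 8 entries, threshold -5
  4: hit index 7
  5: checkpoint: -10
  6: enter scan_readings: left -10 right 2
Execution walk:
  fold_scores([6, -1, 11, 3, 11, 8, -2, -5], -5) -> 7  [called from screen_input, line 9]
  screen_input([6, -1, 11, 3, 11, 8, -2, -5], -5) -> -3  [called from main, line 24]
  scan_readings(-3, 2) -> 1  [called from main, line 26]
Log origin:
  1: from main, line 23
  2: from screen_input, line 8
  3: from fold_scores, line 2
  4: from screen_input, line 10
  5: from main, line 25
  6: from scan_readings, line 15
A correct fix: line 12: replace `//` with `*`.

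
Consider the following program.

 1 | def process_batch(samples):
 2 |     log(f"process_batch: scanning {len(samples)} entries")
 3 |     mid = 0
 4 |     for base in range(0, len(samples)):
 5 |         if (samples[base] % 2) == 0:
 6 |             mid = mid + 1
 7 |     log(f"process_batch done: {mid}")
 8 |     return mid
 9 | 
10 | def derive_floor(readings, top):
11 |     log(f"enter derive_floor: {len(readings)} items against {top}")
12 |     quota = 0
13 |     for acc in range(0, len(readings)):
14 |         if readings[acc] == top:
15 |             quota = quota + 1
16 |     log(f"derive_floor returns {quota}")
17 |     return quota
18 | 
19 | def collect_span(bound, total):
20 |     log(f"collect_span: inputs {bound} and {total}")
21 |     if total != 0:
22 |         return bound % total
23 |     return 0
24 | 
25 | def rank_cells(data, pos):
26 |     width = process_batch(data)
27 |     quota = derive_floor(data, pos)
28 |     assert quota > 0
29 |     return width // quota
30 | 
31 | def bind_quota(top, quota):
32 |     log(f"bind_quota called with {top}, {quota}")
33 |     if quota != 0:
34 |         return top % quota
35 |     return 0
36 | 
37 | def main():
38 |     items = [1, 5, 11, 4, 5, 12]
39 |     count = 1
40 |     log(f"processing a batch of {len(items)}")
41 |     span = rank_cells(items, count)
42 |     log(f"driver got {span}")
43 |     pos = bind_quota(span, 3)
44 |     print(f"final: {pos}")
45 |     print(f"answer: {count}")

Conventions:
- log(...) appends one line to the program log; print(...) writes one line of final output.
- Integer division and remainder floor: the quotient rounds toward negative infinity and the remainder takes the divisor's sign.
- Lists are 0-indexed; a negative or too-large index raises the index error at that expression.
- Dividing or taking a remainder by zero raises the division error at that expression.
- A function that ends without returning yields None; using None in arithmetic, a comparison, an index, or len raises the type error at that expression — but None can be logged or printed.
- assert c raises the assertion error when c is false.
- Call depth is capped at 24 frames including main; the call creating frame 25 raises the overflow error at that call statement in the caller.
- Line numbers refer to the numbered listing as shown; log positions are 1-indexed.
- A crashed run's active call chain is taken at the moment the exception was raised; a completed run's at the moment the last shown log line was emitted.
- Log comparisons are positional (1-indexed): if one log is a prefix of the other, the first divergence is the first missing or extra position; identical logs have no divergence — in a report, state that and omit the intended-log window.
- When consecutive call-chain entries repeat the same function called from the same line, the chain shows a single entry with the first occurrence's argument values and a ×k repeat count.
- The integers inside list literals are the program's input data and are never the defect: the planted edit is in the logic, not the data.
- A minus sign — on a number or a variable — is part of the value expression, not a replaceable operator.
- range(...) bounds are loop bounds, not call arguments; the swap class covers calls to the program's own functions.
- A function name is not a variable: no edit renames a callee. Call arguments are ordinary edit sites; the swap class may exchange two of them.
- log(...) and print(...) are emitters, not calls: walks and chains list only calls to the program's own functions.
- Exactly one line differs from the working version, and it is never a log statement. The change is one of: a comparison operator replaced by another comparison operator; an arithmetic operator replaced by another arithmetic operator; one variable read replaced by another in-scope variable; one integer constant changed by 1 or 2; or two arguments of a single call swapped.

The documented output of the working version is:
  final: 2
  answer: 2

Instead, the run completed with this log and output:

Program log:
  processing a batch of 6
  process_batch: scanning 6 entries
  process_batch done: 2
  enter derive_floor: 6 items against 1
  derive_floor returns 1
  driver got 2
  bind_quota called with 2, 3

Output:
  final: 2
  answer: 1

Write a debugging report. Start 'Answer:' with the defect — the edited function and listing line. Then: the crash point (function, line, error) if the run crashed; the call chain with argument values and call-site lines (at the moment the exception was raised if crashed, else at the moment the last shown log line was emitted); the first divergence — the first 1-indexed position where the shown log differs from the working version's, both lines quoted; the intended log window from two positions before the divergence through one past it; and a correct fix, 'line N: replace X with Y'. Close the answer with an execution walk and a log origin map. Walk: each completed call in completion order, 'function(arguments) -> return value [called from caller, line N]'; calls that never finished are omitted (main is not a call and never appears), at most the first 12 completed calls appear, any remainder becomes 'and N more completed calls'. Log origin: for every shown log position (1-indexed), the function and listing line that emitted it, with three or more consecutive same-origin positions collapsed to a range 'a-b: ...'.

Answer: the defect is in main at line 45.
Core observation: Log streams are identical — the defect surfaces only in the printed output.
Call chain: main -> bind_quota(2, 3) (called at line 43).
First divergence: none; the two logs match at every position.
Execution walk:
  process_batch([1, 5, 11, 4, 5, 12]) -> 2  [called from rank_cells, line 26]
  derive_floor([1, 5, 11, 4, 5, 12], 1) -> 1  [called from rank_cells, line 27]
  rank_cells([1, 5, 11, 4, 5, 12], 1) -> 2  [called from main, line 41]
  bind_quota(2, 3) -> 2  [called from main, line 43]
Origin of each log line:
  1: emitted by main (line 40)
  2: emitted by process_batch (line 2)
  3: emitted by process_batch (line 7)
  4: emitted by derive_floor (line 11)
  5: emitted by derive_floor (line 16)
  6: emitted by main (line 42)
  7: emitted by bind_quota (line 32)
A correct fix: line 45: replace `count` with `span`.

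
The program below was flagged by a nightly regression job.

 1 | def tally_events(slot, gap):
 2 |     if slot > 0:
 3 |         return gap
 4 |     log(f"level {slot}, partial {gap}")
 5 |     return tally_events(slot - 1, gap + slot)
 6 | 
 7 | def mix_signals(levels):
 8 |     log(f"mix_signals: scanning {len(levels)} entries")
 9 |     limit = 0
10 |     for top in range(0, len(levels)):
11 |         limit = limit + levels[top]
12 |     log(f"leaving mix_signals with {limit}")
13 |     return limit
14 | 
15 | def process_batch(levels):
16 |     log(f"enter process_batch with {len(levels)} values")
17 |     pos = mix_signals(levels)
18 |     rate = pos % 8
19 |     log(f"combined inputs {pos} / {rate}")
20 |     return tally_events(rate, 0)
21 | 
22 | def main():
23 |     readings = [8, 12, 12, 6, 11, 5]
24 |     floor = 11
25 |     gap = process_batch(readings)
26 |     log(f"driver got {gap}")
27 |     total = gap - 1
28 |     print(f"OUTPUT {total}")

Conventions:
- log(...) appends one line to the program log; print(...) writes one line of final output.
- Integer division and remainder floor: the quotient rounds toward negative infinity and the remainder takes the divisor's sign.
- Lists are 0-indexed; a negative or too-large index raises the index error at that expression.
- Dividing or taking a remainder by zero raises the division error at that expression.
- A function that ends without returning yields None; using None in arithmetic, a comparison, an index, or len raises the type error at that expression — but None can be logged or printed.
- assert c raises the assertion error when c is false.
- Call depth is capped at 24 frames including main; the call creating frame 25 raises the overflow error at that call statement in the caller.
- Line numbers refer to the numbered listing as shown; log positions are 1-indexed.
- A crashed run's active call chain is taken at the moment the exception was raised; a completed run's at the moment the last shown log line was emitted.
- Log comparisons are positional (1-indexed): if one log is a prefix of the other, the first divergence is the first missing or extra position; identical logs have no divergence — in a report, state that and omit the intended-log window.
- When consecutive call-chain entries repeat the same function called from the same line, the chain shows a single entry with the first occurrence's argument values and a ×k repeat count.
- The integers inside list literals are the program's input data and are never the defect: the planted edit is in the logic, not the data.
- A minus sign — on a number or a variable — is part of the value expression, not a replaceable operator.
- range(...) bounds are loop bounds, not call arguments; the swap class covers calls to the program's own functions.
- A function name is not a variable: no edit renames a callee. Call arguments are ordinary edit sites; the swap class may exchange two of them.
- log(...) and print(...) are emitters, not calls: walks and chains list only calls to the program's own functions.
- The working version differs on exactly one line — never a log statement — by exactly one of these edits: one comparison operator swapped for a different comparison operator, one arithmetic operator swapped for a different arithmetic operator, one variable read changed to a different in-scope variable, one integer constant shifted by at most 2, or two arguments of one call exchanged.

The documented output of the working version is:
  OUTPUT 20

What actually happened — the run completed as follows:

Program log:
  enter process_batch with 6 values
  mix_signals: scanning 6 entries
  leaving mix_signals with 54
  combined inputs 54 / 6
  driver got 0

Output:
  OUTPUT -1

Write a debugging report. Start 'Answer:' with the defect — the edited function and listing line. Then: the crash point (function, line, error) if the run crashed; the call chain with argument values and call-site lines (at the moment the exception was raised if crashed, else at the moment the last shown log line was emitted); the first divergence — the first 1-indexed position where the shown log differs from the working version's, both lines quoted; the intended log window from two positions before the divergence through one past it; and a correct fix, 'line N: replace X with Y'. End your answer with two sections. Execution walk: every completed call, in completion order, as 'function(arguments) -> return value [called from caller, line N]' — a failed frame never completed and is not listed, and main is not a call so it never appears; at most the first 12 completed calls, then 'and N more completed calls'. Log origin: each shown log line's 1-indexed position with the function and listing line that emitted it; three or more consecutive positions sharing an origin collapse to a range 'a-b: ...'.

Answer: the defect is in tally_events at line 2.
The tell: The log first diverges at position 5: the faulty run prints 'driver got 0' where the working version prints 'level 6, partial 0'.
Call chain: main.
First divergence: at position 5 the run shows 'driver got 0' where the working version logs 'level 6, partial 0'.
Intended log window:
  3: leaving mix_signals with 54
  4: combined inputs 54 / 6
  5: level 6, partial 0
  6: level 5, partial 6
Execution walk:
  mix_signals([8, 12, 12, 6, 11, 5]) -> 54  [called from process_batch, line 17]
  tally_events(6, 0) -> 0  [called from process_batch, line 20]
  process_batch([8, 12, 12, 6, 11, 5]) -> 0  [called from main, line 25]
Log line origins:
  1: emitted by process_batch (line 16)
  2: emitted by mix_signals (line 8)
  3: emitted by mix_signals (line 12)
  4: emitted by process_batch (line 19)
  5: emitted by main (line 26)
A correct fix: line 2: replace `>` with `<=`.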